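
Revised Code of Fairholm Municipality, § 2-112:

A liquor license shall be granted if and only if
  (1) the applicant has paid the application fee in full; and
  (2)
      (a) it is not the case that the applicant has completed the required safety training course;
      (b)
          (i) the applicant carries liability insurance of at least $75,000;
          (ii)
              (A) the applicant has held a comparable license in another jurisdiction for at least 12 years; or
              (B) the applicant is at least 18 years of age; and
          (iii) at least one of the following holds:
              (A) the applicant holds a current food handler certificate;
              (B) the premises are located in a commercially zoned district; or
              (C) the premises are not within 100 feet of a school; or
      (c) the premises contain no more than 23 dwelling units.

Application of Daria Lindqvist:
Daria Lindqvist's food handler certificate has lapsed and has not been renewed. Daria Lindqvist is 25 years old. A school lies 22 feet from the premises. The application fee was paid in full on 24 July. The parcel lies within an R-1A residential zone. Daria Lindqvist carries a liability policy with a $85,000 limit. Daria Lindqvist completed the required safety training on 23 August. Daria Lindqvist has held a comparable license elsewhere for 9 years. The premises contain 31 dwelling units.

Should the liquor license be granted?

(1) fee paid — met.
(a) not (safety training) — not satisfied.
(i) insurance ≥ $75,000 — met.
(A) prior license ≥ 12 yr — fails.
(B) age ≥ 18 — satisfied.
So (ii) is satisfied (F OR T).
(A) food handler cert. — not met.
(B) commercially zoned — not met.
(C) ≥100 ft from school — not satisfied.
(iii) = F OR F OR F = false.
So (b) is not satisfied (T AND T AND F).
(c) ≤ 23 units — fails.
(2): F OR F OR F → false.
So Overall is not satisfied (T AND F).

No — denied.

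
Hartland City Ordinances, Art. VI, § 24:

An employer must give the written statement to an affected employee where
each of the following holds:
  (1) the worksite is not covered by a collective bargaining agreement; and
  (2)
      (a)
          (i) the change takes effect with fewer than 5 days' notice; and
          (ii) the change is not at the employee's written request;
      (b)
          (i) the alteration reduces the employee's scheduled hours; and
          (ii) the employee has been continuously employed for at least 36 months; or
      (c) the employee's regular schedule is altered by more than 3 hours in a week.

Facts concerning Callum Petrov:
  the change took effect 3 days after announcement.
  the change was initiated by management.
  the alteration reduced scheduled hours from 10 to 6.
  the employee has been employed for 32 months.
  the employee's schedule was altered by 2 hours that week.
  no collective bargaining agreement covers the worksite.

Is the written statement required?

(1) no CBA — met.
(i) < 5 days' notice — met.
(ii) not employee-requested — met.
(a) = T AND T = true.
(i) hours reduced — satisfied.
(ii) tenure ≥ 36 mo. — not met.
(b) = T AND F = false.
(c) schedule shift > 3h — fails.
So (2) is satisfied (T OR F OR F).
So Overall is satisfied (T AND T).

Yes — required.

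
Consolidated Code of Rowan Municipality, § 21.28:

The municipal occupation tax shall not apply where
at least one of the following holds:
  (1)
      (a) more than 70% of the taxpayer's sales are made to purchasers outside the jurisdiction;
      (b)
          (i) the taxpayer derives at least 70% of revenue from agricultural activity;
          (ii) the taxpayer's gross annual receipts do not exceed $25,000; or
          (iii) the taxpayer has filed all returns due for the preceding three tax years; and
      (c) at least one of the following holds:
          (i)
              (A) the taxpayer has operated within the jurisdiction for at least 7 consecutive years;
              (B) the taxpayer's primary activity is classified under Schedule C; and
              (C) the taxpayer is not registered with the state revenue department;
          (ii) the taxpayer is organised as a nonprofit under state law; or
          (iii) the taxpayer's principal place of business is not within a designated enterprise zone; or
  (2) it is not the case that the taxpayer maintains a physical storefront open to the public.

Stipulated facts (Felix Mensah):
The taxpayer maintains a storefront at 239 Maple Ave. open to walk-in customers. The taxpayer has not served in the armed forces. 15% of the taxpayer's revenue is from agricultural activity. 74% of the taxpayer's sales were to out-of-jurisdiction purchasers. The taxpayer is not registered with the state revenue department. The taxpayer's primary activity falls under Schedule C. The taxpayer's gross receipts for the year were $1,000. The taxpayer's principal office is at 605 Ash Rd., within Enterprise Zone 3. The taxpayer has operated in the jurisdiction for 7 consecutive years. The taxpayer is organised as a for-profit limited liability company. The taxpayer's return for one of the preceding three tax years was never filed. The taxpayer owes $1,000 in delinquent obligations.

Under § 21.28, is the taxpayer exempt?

(a) >70% out-of-jur. sales — satisfied.
(i) ≥70% agricultural — not satisfied.
(ii) receipts ≤ $25,000 — met.
(iii) returns current — not satisfied.
(b): F OR T OR F → true.
(A) ≥ 7 yrs in jurisdiction — satisfied.
(B) Schedule C activity — satisfied.
(C) not (state-registered) — holds.
(i): T AND T AND T → true.
(ii) nonprofit — not satisfied.
(iii) not (in enterprise zone) — not satisfied.
So (c) is satisfied (T OR F OR F).
(1) = T AND T AND T = true.
(2) not (has storefront) — fails.
Overall = T OR F = true.

Yes — exempt.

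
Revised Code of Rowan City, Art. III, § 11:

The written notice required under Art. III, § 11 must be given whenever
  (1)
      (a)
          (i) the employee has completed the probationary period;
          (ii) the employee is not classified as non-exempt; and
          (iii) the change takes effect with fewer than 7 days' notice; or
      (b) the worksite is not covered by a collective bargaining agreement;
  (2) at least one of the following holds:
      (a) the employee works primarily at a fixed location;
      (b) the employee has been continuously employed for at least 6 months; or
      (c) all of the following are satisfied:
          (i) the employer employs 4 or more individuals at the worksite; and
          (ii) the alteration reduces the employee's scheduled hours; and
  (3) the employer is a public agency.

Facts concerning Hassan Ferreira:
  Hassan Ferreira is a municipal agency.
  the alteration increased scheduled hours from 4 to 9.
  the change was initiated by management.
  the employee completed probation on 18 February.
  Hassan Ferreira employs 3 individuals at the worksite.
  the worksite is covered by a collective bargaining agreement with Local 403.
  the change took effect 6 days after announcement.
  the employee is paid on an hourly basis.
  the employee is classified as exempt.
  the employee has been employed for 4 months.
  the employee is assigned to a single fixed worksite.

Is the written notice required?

(i) past probation — satisfied.
(ii) not (non-exempt) — holds.
(iii) < 7 days' notice — satisfied.
So (a) is satisfied (T AND T AND T).
(b) no CBA — not met.
So (1) is satisfied (T OR F).
(a) fixed location — holds.
(b) tenure ≥ 6 mo. — not met.
(i) ≥ 4 at site — not met.
(ii) hours reduced — not met.
(c) = F AND F = false.
(2): T OR F OR F → true.
(3) public agency — satisfied.
Overall = T AND T AND T = true.

Yes — required.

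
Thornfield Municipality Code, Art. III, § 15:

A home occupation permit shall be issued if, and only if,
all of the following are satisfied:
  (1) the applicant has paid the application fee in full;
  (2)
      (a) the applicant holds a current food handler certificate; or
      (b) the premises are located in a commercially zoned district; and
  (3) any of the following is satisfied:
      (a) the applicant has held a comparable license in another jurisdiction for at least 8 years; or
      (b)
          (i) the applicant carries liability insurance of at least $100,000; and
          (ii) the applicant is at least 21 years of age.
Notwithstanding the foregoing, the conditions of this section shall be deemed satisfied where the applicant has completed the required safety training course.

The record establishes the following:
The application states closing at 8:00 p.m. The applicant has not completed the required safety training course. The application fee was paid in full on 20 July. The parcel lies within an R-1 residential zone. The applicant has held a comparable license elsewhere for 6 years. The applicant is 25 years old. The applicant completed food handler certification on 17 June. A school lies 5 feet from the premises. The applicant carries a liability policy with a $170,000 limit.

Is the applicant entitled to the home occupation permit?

Yes — granted.

(1) fee paid — holds.
(a) food handler cert. — met.
(b) commercially zoned — not met.
(2) = T OR F = true.
(a) prior license ≥ 8 yr — not met.
(i) insurance ≥ $100,000 — met.
(ii) age ≥ 21 — satisfied.
(b): T AND T → true.
(3) = F OR T = true.
So Overall is satisfied (T AND T AND T).
Exception (safety training) — not satisfied.
Result: main true OR exception false → true.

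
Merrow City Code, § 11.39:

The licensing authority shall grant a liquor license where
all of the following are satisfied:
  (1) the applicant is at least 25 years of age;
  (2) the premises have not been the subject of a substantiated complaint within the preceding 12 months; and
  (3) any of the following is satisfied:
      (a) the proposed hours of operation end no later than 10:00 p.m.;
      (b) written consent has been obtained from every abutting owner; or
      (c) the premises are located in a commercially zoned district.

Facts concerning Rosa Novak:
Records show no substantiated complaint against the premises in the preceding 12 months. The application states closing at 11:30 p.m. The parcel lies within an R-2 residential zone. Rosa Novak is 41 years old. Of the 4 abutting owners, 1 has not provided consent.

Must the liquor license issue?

No — denied.

(1) age ≥ 25 — satisfied.
(2) no complaint in 12 mo. — holds.
(a) closes by 10 p.m. — not satisfied.
(b) all abutters consent — fails.
(c) commercially zoned — not met.
(3) = F OR F OR F = false.
Overall: T AND T AND F → false.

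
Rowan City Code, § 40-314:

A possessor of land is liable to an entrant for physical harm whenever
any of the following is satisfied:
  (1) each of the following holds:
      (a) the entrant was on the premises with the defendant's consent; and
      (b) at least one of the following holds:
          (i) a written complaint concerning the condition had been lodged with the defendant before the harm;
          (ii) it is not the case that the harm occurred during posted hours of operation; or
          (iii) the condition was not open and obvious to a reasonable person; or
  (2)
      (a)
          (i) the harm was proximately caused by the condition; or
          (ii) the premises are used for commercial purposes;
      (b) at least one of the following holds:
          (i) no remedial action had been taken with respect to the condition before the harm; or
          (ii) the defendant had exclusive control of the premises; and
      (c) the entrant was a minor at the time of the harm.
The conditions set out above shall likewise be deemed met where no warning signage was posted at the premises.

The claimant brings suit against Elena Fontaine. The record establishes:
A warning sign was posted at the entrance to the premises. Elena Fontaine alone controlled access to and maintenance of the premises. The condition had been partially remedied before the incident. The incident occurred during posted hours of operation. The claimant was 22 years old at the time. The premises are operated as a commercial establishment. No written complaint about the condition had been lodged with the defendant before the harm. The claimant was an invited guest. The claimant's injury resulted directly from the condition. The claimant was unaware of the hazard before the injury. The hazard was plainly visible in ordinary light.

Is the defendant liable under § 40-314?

No — not liable.

(a) consent to enter — holds.
(i) complaint lodged — fails.
(ii) not (during posted hours) — not satisfied.
(iii) not open/obvious — not satisfied.
(b) = F OR F OR F = false.
So (1) is not satisfied (T AND F).
(i) proximate cause — satisfied.
(ii) commercial use — met.
(a) = T OR T = true.
(i) no remedial action — not satisfied.
(ii) exclusive control — met.
So (b) is satisfied (F OR T).
(c) entrant a minor — fails.
(2) = T AND T AND F = false.
Overall: F OR F → false.
Exception (no signage posted) — not satisfied.
Result: main false OR exception false → false.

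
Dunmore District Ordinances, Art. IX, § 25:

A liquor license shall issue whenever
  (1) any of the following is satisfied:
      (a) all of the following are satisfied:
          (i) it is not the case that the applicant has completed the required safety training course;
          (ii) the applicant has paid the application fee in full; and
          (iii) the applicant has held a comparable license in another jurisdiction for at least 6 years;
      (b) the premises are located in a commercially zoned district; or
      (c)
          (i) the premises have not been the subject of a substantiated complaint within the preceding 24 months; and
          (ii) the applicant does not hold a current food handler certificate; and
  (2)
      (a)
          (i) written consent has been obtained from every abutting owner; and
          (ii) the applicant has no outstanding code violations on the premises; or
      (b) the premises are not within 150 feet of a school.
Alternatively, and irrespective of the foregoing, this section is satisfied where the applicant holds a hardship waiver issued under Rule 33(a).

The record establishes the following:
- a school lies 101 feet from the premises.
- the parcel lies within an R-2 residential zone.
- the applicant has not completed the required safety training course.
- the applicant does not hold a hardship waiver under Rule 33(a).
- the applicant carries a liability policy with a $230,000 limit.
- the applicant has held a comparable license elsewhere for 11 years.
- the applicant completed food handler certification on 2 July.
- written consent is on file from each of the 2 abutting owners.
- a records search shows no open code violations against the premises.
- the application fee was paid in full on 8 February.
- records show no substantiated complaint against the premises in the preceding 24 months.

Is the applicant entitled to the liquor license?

Yes — granted.

(i) not (safety training) — satisfied.
(ii) fee paid — holds.
(iii) prior license ≥ 6 yr — holds.
(a) = T AND T AND T = true.
(b) commercially zoned — not satisfied.
(i) no complaint in 24 mo. — holds.
(ii) not (food handler cert.) — not met.
So (c) is not satisfied (T AND F).
(1) = T OR F OR F = true.
(i) all abutters consent — holds.
(ii) no code violations — met.
(a): T AND T → true.
(b) ≥150 ft from school — not satisfied.
So (2) is satisfied (T OR F).
So Overall is satisfied (T AND T).
Exception (hardship waiver) — not satisfied.
Result: main true OR exception false → true.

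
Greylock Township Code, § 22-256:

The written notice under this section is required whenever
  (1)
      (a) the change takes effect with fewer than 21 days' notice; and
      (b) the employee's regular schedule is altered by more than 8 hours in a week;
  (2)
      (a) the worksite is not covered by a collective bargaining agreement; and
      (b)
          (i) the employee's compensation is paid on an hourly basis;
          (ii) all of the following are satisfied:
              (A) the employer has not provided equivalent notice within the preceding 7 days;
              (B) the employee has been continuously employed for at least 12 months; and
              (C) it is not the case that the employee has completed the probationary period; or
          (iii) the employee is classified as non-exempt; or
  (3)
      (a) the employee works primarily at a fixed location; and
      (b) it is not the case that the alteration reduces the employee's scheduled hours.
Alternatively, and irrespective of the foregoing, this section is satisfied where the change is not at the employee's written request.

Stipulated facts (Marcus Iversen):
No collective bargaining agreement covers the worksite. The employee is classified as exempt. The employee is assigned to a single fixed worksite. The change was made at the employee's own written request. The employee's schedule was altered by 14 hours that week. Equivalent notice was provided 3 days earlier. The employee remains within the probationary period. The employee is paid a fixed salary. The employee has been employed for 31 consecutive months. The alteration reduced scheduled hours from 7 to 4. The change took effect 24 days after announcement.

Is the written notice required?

(a) < 21 days' notice — fails.
(b) schedule shift > 8h — satisfied.
So (1) is not satisfied (F AND T).
(a) no CBA — met.
(i) hourly-paid — fails.
(A) no recent notice — fails.
(B) tenure ≥ 12 mo. — satisfied.
(C) not (past probation) — satisfied.
(ii): F AND T AND T → false.
(iii) non-exempt — not satisfied.
So (b) is not satisfied (F OR F OR F).
So (2) is not satisfied (T AND F).
(a) fixed location — satisfied.
(b) not (hours reduced) — fails.
So (3) is not satisfied (T AND F).
So Overall is not satisfied (F OR F OR F).
Exception (not employee-requested) — not satisfied.
Result: main false OR exception false → false.

No — not required.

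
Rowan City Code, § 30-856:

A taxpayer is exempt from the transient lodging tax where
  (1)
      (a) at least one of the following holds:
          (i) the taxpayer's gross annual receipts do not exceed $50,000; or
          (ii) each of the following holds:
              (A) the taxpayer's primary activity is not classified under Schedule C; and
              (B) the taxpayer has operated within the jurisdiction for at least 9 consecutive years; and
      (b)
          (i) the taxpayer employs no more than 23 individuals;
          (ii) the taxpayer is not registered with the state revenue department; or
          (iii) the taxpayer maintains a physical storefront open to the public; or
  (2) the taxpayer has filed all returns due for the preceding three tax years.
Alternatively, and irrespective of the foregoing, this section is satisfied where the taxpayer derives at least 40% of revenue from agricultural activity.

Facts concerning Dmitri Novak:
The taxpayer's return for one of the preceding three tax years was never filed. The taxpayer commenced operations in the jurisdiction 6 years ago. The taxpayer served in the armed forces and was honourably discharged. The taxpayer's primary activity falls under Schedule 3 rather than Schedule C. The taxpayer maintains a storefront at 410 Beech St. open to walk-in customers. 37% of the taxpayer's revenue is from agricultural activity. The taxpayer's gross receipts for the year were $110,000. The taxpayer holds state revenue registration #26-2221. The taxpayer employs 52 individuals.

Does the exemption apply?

No — not exempt.

(i) receipts ≤ $50,000 — fails.
(A) not (Schedule C activity) — met.
(B) ≥ 9 yrs in jurisdiction — fails.
(ii) = T AND F = false.
(a) = F OR F = false.
(i) ≤ 23 employees — fails.
(ii) not (state-registered) — not met.
(iii) has storefront — satisfied.
So (b) is satisfied (F OR F OR T).
(1): F AND T → false.
(2) returns current — not met.
So Overall is not satisfied (F OR F).
Exception (≥40% agricultural) — not satisfied.
Result: main false OR exception false → false.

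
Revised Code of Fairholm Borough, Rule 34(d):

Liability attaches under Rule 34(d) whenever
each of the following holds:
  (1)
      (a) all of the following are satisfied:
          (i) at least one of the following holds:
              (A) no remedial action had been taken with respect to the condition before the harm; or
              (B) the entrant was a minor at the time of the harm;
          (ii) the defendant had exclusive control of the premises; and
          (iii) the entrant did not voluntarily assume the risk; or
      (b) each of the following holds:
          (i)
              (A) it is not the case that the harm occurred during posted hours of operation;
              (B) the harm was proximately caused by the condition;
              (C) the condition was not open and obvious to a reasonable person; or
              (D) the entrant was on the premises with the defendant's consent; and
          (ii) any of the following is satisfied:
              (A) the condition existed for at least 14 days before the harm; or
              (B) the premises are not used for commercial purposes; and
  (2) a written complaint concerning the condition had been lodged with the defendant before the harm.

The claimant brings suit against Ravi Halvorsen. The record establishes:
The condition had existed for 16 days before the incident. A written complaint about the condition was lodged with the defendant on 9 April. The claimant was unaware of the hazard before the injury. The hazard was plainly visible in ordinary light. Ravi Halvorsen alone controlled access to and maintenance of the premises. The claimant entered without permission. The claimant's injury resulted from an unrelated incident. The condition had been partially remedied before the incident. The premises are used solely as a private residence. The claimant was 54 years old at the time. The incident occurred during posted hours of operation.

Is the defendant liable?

(A) no remedial action — not satisfied.
(B) entrant a minor — not satisfied.
So (i) is not satisfied (F OR F).
(ii) exclusive control — holds.
(iii) no assumed risk — satisfied.
(a): F AND T AND T → false.
(A) not (during posted hours) — fails.
(B) proximate cause — not satisfied.
(C) not open/obvious — fails.
(D) consent to enter — not met.
So (i) is not satisfied (F OR F OR F OR F).
(A) condition ≥14 days old — satisfied.
(B) not (commercial use) — holds.
(ii) = T OR T = true.
(b) = F AND T = false.
So (1) is not satisfied (F OR F).
(2) complaint lodged — satisfied.
So Overall is not satisfied (F AND T).

No — not liable.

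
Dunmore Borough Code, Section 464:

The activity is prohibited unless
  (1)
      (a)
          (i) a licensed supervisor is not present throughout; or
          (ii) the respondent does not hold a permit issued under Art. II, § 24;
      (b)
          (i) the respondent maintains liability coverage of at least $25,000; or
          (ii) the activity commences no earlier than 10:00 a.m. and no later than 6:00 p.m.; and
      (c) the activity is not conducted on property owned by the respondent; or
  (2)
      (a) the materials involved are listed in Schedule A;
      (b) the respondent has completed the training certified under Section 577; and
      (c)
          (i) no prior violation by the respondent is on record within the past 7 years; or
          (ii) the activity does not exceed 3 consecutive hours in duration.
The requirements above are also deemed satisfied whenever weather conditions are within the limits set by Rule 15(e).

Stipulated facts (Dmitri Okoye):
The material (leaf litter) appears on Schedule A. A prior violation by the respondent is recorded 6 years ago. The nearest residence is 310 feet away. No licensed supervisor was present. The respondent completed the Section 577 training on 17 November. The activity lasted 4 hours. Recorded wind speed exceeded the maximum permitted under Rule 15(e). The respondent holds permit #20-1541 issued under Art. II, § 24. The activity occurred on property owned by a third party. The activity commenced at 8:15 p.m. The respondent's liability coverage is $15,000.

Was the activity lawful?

No — unlawful.

(i) not (supervisor present) — satisfied.
(ii) not (holds permit) — not satisfied.
(a) = T OR F = true.
(i) coverage ≥ $25,000 — fails.
(ii) start within hours — not met.
So (b) is not satisfied (F OR F).
(c) not (own property) — met.
So (1) is not satisfied (T AND F AND T).
(a) Schedule A material — satisfied.
(b) training certified — holds.
(i) no prior violation — not met.
(ii) ≤ 3 hrs duration — not met.
So (c) is not satisfied (F OR F).
(2) = T AND T AND F = false.
So Overall is not satisfied (F OR F).
Exception (weather ok) — not satisfied.
Result: main false OR exception false → false.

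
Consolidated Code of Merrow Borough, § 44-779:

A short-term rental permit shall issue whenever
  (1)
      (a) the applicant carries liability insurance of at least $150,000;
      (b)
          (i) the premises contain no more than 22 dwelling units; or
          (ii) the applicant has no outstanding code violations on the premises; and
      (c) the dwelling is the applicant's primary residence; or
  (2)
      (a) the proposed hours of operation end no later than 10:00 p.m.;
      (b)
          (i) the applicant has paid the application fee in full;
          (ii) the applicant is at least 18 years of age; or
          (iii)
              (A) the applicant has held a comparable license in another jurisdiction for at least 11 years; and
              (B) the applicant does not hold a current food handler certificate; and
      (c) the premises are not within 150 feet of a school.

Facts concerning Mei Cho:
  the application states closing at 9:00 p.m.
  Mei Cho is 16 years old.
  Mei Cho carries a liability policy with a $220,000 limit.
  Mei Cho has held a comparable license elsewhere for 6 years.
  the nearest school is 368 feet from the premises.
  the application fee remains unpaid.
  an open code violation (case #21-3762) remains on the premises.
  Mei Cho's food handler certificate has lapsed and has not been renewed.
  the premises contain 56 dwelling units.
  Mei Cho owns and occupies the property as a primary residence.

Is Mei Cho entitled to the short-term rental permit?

(a) insurance ≥ $150,000 — satisfied.
(i) ≤ 22 units — not satisfied.
(ii) no code violations — fails.
(b): F OR F → false.
(c) primary residence — met.
(1) = T AND F AND T = false.
(a) closes by 10 p.m. — met.
(i) fee paid — not met.
(ii) age ≥ 18 — not satisfied.
(A) prior license ≥ 11 yr — fails.
(B) not (food handler cert.) — holds.
(iii) = F AND T = false.
(b): F OR F OR F → false.
(c) ≥150 ft from school — holds.
(2) = T AND F AND T = false.
Overall = F OR F = false.

No — denied.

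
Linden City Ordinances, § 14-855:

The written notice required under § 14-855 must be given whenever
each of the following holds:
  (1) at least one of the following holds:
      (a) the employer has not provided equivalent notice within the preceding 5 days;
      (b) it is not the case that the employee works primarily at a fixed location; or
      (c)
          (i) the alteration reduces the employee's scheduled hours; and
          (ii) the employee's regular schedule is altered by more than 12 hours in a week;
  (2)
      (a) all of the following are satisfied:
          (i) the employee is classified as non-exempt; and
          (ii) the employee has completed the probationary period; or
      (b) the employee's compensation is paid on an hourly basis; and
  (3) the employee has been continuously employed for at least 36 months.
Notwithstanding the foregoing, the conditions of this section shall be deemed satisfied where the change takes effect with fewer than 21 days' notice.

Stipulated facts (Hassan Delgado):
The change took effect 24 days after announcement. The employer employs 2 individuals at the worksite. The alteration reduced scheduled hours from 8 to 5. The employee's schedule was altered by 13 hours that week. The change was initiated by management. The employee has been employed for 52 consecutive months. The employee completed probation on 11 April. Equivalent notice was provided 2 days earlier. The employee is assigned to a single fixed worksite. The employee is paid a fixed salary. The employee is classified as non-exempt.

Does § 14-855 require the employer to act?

Yes — required.

(a) no recent notice — not met.
(b) not (fixed location) — not met.
(i) hours reduced — holds.
(ii) schedule shift > 12h — satisfied.
(c): T AND T → true.
So (1) is satisfied (F OR F OR T).
(i) non-exempt — met.
(ii) past probation — satisfied.
(a) = T AND T = true.
(b) hourly-paid — fails.
(2) = T OR F = true.
(3) tenure ≥ 36 mo. — met.
So Overall is satisfied (T AND T AND T).
Exception (< 21 days' notice) — not satisfied.
Result: main true OR exception false → true.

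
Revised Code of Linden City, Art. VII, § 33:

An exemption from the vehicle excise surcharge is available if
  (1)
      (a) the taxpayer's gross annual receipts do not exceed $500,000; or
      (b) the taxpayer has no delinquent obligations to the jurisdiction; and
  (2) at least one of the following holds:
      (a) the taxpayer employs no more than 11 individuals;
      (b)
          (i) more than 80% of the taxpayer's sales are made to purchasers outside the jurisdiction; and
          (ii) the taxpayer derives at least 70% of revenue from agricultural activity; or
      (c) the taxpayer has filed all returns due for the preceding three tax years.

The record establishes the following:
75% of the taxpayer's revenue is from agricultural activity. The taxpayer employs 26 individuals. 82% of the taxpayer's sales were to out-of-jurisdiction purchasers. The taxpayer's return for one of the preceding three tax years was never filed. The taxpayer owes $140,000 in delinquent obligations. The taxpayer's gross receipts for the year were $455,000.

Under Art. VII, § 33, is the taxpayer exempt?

(a) receipts ≤ $500,000 — holds.
(b) no delinquency — not satisfied.
(1): T OR F → true.
(a) ≤ 11 employees — fails.
(i) >80% out-of-jur. sales — met.
(ii) ≥70% agricultural — satisfied.
(b) = T AND T = true.
(c) returns current — fails.
(2) = F OR T OR F = true.
Overall: T AND T → true.

Yes — exempt.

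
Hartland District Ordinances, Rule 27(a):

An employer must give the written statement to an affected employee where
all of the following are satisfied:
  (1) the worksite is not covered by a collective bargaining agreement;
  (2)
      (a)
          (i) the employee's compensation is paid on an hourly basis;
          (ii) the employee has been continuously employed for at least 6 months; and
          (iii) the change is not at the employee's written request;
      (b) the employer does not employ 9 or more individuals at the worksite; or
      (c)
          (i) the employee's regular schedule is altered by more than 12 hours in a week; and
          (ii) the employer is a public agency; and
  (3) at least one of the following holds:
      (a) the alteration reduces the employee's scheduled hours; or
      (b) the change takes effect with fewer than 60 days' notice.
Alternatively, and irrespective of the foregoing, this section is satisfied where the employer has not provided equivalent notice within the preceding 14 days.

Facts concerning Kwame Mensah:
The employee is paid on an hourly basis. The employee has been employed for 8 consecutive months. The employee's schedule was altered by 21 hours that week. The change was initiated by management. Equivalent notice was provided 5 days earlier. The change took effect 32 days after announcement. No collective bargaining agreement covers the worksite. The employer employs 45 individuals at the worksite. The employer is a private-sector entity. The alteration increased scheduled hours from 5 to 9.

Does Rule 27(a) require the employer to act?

(1) no CBA — met.
(i) hourly-paid — satisfied.
(ii) tenure ≥ 6 mo. — holds.
(iii) not employee-requested — holds.
(a) = T AND T AND T = true.
(b) not (≥ 9 at site) — not met.
(i) schedule shift > 12h — holds.
(ii) public agency — fails.
(c) = T AND F = false.
(2): T OR F OR F → true.
(a) hours reduced — not satisfied.
(b) < 60 days' notice — satisfied.
(3): F OR T → true.
Overall = T AND T AND T = true.
Exception (no recent notice) — not satisfied.
Result: main true OR exception false → true.

Yes — required.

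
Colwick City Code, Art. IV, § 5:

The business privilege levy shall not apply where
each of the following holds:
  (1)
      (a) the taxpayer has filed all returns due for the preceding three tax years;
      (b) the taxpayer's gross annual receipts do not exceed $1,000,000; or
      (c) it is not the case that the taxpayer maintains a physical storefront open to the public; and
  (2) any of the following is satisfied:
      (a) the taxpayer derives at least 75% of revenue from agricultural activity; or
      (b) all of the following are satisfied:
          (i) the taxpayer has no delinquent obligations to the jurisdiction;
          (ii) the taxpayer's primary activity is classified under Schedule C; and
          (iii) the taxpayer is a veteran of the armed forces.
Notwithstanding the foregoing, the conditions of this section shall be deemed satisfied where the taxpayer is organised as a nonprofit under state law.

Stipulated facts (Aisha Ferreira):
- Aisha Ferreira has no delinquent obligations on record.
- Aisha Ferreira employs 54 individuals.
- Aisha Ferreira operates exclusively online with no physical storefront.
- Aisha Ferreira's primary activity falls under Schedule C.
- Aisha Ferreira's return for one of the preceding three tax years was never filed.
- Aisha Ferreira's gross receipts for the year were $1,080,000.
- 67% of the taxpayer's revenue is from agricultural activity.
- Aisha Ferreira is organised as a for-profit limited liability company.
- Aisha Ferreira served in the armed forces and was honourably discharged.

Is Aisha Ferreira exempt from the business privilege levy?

(a) returns current — not satisfied.
(b) receipts ≤ $1,000,000 — fails.
(c) not (has storefront) — holds.
(1) = F OR F OR T = true.
(a) ≥75% agricultural — fails.
(i) no delinquency — met.
(ii) Schedule C activity — satisfied.
(iii) veteran — met.
So (b) is satisfied (T AND T AND T).
So (2) is satisfied (F OR T).
So Overall is satisfied (T AND T).
Exception (nonprofit) — not satisfied.
Result: main true OR exception false → true.

Yes — exempt.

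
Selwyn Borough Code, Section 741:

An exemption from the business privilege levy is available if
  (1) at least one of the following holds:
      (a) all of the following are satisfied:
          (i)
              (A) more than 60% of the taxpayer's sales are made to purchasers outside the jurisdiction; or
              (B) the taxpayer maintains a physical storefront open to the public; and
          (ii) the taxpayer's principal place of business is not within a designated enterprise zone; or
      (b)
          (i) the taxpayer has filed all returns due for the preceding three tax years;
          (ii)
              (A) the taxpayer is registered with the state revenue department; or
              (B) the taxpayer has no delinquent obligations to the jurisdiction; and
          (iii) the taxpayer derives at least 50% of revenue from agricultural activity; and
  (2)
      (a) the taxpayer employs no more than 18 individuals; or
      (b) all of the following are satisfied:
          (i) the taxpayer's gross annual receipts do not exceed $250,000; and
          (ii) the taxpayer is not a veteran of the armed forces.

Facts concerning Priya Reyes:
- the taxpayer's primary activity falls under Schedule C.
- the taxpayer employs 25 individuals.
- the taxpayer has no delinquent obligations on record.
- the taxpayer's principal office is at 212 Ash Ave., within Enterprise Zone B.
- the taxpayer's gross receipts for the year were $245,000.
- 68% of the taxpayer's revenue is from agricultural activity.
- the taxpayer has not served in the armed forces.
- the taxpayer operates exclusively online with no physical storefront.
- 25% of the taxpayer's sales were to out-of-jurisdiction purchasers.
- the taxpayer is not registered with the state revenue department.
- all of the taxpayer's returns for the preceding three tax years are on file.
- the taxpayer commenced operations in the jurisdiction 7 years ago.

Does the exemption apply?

(A) >60% out-of-jur. sales — not satisfied.
(B) has storefront — fails.
(i): F OR F → false.
(ii) not (in enterprise zone) — not satisfied.
So (a) is not satisfied (F AND F).
(i) returns current — met.
(A) state-registered — fails.
(B) no delinquency — met.
(ii) = F OR T = true.
(iii) ≥50% agricultural — met.
So (b) is satisfied (T AND T AND T).
(1): F OR T → true.
(a) ≤ 18 employees — not satisfied.
(i) receipts ≤ $250,000 — met.
(ii) not (veteran) — met.
So (b) is satisfied (T AND T).
(2) = F OR T = true.
Overall = T AND T = true.

Yes — exempt.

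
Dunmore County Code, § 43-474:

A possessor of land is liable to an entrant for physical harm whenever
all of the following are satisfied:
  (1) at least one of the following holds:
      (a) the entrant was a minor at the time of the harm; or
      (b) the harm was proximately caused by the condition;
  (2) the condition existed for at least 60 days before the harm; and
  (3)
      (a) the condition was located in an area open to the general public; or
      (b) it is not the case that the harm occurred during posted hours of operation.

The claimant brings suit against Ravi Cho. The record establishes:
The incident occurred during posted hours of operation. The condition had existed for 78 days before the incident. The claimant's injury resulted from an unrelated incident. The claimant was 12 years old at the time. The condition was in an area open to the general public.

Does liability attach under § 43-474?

(a) entrant a minor — met.
(b) proximate cause — not met.
(1): T OR F → true.
(2) condition ≥60 days old — met.
(a) public area — holds.
(b) not (during posted hours) — not met.
(3): T OR F → true.
Overall = T AND T AND T = true.

Yes — liable.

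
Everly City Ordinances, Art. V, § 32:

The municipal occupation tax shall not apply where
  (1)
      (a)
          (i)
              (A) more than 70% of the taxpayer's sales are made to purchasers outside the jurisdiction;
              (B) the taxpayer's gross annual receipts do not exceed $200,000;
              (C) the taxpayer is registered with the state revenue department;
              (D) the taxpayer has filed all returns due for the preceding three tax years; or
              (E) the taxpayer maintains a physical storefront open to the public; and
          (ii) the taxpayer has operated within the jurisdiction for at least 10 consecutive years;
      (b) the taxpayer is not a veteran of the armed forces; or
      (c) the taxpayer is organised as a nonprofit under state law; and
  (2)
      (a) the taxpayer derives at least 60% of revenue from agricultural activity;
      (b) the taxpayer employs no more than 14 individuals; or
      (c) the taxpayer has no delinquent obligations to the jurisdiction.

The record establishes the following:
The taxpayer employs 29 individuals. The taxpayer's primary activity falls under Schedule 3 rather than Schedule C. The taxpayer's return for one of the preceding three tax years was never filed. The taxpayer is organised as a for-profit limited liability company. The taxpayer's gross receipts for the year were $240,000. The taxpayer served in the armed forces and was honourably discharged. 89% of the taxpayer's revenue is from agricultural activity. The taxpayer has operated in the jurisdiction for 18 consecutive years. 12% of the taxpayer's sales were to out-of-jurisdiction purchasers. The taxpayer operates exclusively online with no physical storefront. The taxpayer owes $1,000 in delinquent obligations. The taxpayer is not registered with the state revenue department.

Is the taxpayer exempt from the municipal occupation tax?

No — not exempt.

(A) >70% out-of-jur. sales — not met.
(B) receipts ≤ $200,000 — not met.
(C) state-registered — not met.
(D) returns current — not met.
(E) has storefront — not satisfied.
So (i) is not satisfied (F OR F OR F OR F OR F).
(ii) ≥ 10 yrs in jurisdiction — satisfied.
(a) = F AND T = false.
(b) not (veteran) — not satisfied.
(c) nonprofit — not met.
(1): F OR F OR F → false.
(a) ≥60% agricultural — satisfied.
(b) ≤ 14 employees — not met.
(c) no delinquency — not met.
(2) = T OR F OR F = true.
So Overall is not satisfied (F AND T).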